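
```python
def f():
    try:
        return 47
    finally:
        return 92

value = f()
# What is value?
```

Step-by-step execution trace:
1. `f()` enters try: `return 47` sets pending return value 47.
2. Before returning, `finally: return 92` runs and overrides the pending return.
3. f() returns 92 → value = 92.
Result: 92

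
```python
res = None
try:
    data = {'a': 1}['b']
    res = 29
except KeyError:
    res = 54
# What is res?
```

Step-by-step execution trace:
1. `data = {'a': 1}['b']` raises KeyError.
2. `res = 29` is not reached.
3. `except KeyError` matches → res = 54.
Result: 54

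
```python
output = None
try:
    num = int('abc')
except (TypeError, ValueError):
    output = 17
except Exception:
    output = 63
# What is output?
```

Step-by-step execution trace:
1. `num = int('abc')` raises ValueError.
2. `except (TypeError, ValueError)` matches (ValueError is in the tuple) → output = 17.
3. `except Exception` is not reached.
Result: 17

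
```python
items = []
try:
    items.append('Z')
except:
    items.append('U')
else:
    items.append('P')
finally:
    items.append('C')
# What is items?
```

Step-by-step execution trace:
1. try: `items.append('Z')` → items = ['Z']. No exception raised.
2. `except` is skipped.
3. `else` runs: `items.append('P')` → items = ['Z', 'P'].
4. `finally` always runs: `items.append('C')` → items = ['Z', 'P', 'C'].
Result: ['Z', 'P', 'C']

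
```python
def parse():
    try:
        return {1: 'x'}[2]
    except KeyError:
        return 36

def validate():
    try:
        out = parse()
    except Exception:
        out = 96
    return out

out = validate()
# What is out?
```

Step-by-step execution trace:
1. `validate()` calls `parse()`.
2. In parse: `{1: 'x'}[2]` raises KeyError; `except KeyError` catches it → returns 36.
3. In validate: `out = parse()` → out = 36. No exception reaches validate.
4. `except Exception` is skipped; validate returns 36.
5. out = 36.
Result: 36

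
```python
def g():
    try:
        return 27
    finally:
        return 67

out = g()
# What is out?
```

Step-by-step execution trace:
1. `g()` enters try: `return 27` sets pending return value 27.
2. Before returning, `finally: return 67` runs and overrides the pending return.
3. g() returns 67 → out = 67.
Result: 67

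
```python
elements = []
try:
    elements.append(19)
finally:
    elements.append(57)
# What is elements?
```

Step-by-step execution trace:
1. try: `elements.append(19)` → elements = [19].
2. The try body completes without raising.
3. finally always runs: `elements.append(57)` → elements = [19, 57].
Result: [19, 57]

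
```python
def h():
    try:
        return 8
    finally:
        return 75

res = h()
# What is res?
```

Step-by-step execution trace:
1. `h()` enters try: `return 8` sets pending return value 8.
2. Before returning, `finally: return 75` runs and overrides the pending return.
3. h() returns 75 → res = 75.
Result: 75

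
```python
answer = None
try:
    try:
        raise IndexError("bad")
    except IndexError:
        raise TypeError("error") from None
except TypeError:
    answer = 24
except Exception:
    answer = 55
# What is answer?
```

Step-by-step execution trace:
1. Inner try raises IndexError; inner `except IndexError` catches it.
2. `raise TypeError(...) from None` raises TypeError (from None suppresses __context__, but the active exception is still TypeError).
3. Outer `except TypeError` matches → answer = 24.
4. `except Exception` is not reached.
Result: 24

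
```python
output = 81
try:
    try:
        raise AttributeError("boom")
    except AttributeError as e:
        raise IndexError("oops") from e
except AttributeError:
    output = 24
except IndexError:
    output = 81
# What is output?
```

Step-by-step execution trace:
1. Inner try raises AttributeError; inner `except AttributeError as e` catches it.
2. `raise IndexError(...) from e` raises IndexError (AttributeError is attached as __cause__, but only IndexError is active).
3. Outer `except AttributeError` does not match IndexError; skipped.
4. Outer `except IndexError` matches → output = 81.
Result: 81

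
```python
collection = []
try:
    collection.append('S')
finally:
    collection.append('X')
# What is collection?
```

Step-by-step execution trace:
1. try: `collection.append('S')` → collection = ['S'].
2. The try body completes without raising.
3. finally always runs: `collection.append('X')` → collection = ['S', 'X'].
Result: ['S', 'X']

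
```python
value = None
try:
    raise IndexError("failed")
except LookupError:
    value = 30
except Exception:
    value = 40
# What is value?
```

Step-by-step execution trace:
1. `raise IndexError(...)` raises IndexError.
2. `except LookupError` matches (IndexError is a subclass of LookupError) → value = 30.
3. `except Exception` is not reached.
Result: 30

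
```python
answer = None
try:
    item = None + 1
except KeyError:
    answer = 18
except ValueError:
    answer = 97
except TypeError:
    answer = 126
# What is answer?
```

Step-by-step execution trace:
1. `item = None + 1` raises TypeError.
2. `except KeyError` does not match TypeError; skipped.
3. `except ValueError` does not match TypeError; skipped.
4. `except TypeError` matches → answer = 126.
Result: 126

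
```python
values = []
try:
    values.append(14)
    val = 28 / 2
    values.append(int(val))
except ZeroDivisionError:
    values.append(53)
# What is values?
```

Step-by-step execution trace:
1. try: `values.append(14)` → values = [14].
2. `val = 28 / 2` → val = 14.0. No exception raised.
3. `values.append(int(val))` → values = [14, 14].
4. `except ZeroDivisionError` is skipped (no exception was raised).
Result: [14, 14]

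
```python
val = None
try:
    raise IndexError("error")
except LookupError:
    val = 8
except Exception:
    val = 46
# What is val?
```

Step-by-step execution trace:
1. `raise IndexError(...)` raises IndexError.
2. `except LookupError` matches (IndexError is a subclass of LookupError) → val = 8.
3. `except Exception` is not reached.
Result: 8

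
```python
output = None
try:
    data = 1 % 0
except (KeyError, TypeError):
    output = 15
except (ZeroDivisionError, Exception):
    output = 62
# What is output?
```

Step-by-step execution trace:
1. `data = 1 % 0` raises ZeroDivisionError.
2. `except (KeyError, TypeError)` does not match ZeroDivisionError; skipped.
3. `except (ZeroDivisionError, Exception)` matches (ZeroDivisionError is in the tuple) → output = 62.
Result: 62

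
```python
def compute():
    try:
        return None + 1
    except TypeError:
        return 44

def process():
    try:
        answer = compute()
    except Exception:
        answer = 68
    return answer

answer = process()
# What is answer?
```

Step-by-step execution trace:
1. `process()` calls `compute()`.
2. In compute: `None + 1` raises TypeError; `except TypeError` catches it → returns 44.
3. In process: `answer = compute()` → answer = 44. No exception reaches process.
4. `except Exception` is skipped; process returns 44.
5. answer = 44.
Result: 44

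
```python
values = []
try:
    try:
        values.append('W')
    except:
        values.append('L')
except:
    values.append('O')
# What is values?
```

Step-by-step execution trace:
1. Inner try: `values.append('W')` → values = ['W']. No exception raised.
2. Inner `except` is skipped.
3. Inner try completes normally; outer `except` is skipped.
Result: ['W']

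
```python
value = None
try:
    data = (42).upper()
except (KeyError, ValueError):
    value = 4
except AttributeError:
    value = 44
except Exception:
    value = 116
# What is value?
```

Step-by-step execution trace:
1. `data = (42).upper()` raises AttributeError.
2. `except (KeyError, ValueError)` does not match AttributeError; skipped.
3. `except AttributeError` matches (exact type match) → value = 44.
4. `except Exception` is not reached.
Result: 44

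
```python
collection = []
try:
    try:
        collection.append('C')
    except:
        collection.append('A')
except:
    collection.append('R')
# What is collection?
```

Step-by-step execution trace:
1. Inner try: `collection.append('C')` → collection = ['C']. No exception raised.
2. Inner `except` is skipped.
3. Inner try completes normally; outer `except` is skipped.
Result: ['C']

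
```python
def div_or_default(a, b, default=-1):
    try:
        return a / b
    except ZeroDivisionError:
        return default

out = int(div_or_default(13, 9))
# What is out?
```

Step-by-step execution trace:
1. `div_or_default(13, 9)` enters try: `return 13 / 9` → returns 1.4444444444444444. No exception raised.
2. `except ZeroDivisionError` is skipped.
3. `int(1.4444444444444444)` → 1 → out = 1.
Result: 1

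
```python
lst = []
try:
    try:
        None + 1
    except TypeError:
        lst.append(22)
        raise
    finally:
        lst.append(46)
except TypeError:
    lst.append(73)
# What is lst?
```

Step-by-step execution trace:
1. Inner try: `None + 1` raises TypeError.
2. Inner `except TypeError` matches → `lst.append(22)` → lst = [22].
3. bare `raise` re-raises TypeError.
4. Inner `finally` runs during unwinding: `lst.append(46)` → lst = [22, 46].
5. Outer `except TypeError` matches → `lst.append(73)` → lst = [22, 46, 73].
Result: [22, 46, 73]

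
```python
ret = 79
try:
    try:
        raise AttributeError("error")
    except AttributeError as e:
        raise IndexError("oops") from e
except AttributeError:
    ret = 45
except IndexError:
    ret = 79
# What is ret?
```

Step-by-step execution trace:
1. Inner try raises AttributeError; inner `except AttributeError as e` catches it.
2. `raise IndexError(...) from e` raises IndexError (AttributeError is attached as __cause__, but only IndexError is active).
3. Outer `except AttributeError` does not match IndexError; skipped.
4. Outer `except IndexError` matches → ret = 79.
Result: 79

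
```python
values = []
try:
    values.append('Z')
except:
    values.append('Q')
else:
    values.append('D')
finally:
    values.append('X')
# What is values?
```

Step-by-step execution trace:
1. try: `values.append('Z')` → values = ['Z']. No exception raised.
2. `except` is skipped.
3. `else` runs: `values.append('D')` → values = ['Z', 'D'].
4. `finally` always runs: `values.append('X')` → values = ['Z', 'D', 'X'].
Result: ['Z', 'D', 'X']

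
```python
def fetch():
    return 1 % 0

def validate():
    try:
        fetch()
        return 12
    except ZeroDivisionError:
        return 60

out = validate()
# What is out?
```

Step-by-step execution trace:
1. `validate()` calls `fetch()`.
2. `fetch()` evaluates `1 % 0`, which raises ZeroDivisionError; it propagates to the caller.
3. `return 12` is not reached.
4. `except ZeroDivisionError` in validate matches → returns 60.
5. out = 60.
Result: 60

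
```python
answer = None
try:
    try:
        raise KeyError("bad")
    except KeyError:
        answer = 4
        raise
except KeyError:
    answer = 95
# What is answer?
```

Step-by-step execution trace:
1. Inner try: `raise KeyError("bad")` raises KeyError.
2. Inner `except KeyError` matches → answer = 4.
3. bare `raise` re-raises the same KeyError.
4. Outer `except KeyError` matches → answer = 95.
Result: 95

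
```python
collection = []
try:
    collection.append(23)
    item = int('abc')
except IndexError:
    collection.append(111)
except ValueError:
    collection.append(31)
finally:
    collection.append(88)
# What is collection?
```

Step-by-step execution trace:
1. try: `collection.append(23)` → collection = [23].
2. `item = int('abc')` raises ValueError.
3. `except IndexError` does not match ValueError; skipped.
4. `except ValueError` matches → `collection.append(31)` → collection = [23, 31].
5. finally always runs: `collection.append(88)` → collection = [23, 31, 88].
Result: [23, 31, 88]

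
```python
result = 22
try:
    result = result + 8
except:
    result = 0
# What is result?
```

Step-by-step execution trace:
1. result starts at 22.
2. try: `result = result + 8` → result = 30. No exception raised.
3. `except` is skipped.
Result: 30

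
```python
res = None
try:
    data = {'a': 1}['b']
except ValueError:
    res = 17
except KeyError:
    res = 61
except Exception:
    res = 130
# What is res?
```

Step-by-step execution trace:
1. `data = {'a': 1}['b']` raises KeyError.
2. `except ValueError` does not match KeyError; skipped.
3. `except KeyError` matches → res = 61.
4. Remaining except clauses are skipped.
Result: 61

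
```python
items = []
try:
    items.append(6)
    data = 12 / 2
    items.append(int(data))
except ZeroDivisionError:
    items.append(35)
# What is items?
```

Step-by-step execution trace:
1. try: `items.append(6)` → items = [6].
2. `data = 12 / 2` → data = 6.0. No exception raised.
3. `items.append(int(data))` → items = [6, 6].
4. `except ZeroDivisionError` is skipped (no exception was raised).
Result: [6, 6]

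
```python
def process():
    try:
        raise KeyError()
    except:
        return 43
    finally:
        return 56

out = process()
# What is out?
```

Step-by-step execution trace:
1. `process()` enters try: `raise KeyError()` raises KeyError.
2. bare `except` matches → `return 43` sets pending return value 43.
3. Before returning, `finally: return 56` runs and overrides the pending return.
4. process() returns 56 → out = 56.
Result: 56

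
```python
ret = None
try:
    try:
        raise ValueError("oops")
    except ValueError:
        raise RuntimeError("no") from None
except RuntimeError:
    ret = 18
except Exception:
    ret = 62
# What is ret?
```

Step-by-step execution trace:
1. Inner try raises ValueError; inner `except ValueError` catches it.
2. `raise RuntimeError(...) from None` raises RuntimeError (from None suppresses __context__, but the active exception is still RuntimeError).
3. Outer `except RuntimeError` matches → ret = 18.
4. `except Exception` is not reached.
Result: 18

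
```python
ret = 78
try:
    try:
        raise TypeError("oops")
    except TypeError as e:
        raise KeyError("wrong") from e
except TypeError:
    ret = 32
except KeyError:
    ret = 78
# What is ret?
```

Step-by-step execution trace:
1. Inner try raises TypeError; inner `except TypeError as e` catches it.
2. `raise KeyError(...) from e` raises KeyError (TypeError is attached as __cause__, but only KeyError is active).
3. Outer `except TypeError` does not match KeyError; skipped.
4. Outer `except KeyError` matches → ret = 78.
Result: 78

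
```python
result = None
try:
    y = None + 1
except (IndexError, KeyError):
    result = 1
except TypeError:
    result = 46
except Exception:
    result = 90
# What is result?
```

Step-by-step execution trace:
1. `y = None + 1` raises TypeError.
2. `except (IndexError, KeyError)` does not match TypeError; skipped.
3. `except TypeError` matches (exact type match) → result = 46.
4. `except Exception` is not reached.
Result: 46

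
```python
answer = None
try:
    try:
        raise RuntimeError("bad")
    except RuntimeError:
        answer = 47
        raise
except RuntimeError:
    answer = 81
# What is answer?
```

Step-by-step execution trace:
1. Inner try: `raise RuntimeError("bad")` raises RuntimeError.
2. Inner `except RuntimeError` matches → answer = 47.
3. bare `raise` re-raises the same RuntimeError.
4. Outer `except RuntimeError` matches → answer = 81.
Result: 81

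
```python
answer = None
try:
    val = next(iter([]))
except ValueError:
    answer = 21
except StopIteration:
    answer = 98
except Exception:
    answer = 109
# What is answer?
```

Step-by-step execution trace:
1. `val = next(iter([]))` raises StopIteration.
2. `except ValueError` does not match StopIteration; skipped.
3. `except StopIteration` matches → answer = 98.
4. Remaining except clauses are skipped.
Result: 98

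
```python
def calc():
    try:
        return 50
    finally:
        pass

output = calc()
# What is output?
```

Step-by-step execution trace:
1. `calc()` enters try: `return 50` sets pending return value 50.
2. Before returning, `finally: pass` runs (no effect).
3. calc() returns 50 → output = 50.
Result: 50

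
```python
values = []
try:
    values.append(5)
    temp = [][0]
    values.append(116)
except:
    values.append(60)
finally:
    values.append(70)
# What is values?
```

Step-by-step execution trace:
1. try: `values.append(5)` → values = [5].
2. `temp = [][0]` raises IndexError; `values.append(116)` is not reached.
3. bare `except` matches → `values.append(60)` → values = [5, 60].
4. finally always runs: `values.append(70)` → values = [5, 60, 70].
Result: [5, 60, 70]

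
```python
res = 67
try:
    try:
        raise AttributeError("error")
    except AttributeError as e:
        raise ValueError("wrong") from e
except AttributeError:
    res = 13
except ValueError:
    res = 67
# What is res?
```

Step-by-step execution trace:
1. Inner try raises AttributeError; inner `except AttributeError as e` catches it.
2. `raise ValueError(...) from e` raises ValueError (AttributeError is attached as __cause__, but only ValueError is active).
3. Outer `except AttributeError` does not match ValueError; skipped.
4. Outer `except ValueError` matches → res = 67.
Result: 67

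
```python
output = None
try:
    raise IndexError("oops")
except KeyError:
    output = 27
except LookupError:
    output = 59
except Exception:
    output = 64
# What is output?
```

Step-by-step execution trace:
1. `raise IndexError(...)` raises IndexError.
2. `except KeyError` does not match (IndexError is not a subclass of KeyError); skipped.
3. `except LookupError` matches (IndexError is a subclass of LookupError) → output = 59.
4. `except Exception` is not reached.
Result: 59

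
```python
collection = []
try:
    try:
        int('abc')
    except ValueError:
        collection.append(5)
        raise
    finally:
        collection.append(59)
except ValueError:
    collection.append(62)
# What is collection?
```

Step-by-step execution trace:
1. Inner try: `int('abc')` raises ValueError.
2. Inner `except ValueError` matches → `collection.append(5)` → collection = [5].
3. bare `raise` re-raises ValueError.
4. Inner `finally` runs during unwinding: `collection.append(59)` → collection = [5, 59].
5. Outer `except ValueError` matches → `collection.append(62)` → collection = [5, 59, 62].
Result: [5, 59, 62]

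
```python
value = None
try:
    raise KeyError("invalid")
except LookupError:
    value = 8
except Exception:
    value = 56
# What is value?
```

Step-by-step execution trace:
1. `raise KeyError(...)` raises KeyError.
2. `except LookupError` matches (KeyError is a subclass of LookupError) → value = 8.
3. `except Exception` is not reached.
Result: 8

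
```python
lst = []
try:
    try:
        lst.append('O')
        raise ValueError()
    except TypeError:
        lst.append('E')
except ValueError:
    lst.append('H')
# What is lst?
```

Step-by-step execution trace:
1. Inner try: `lst.append('O')` → lst = ['O'].
2. `raise ValueError()` raises ValueError.
3. Inner `except TypeError` does not match ValueError; exception propagates to outer try.
4. Outer `except ValueError` matches → `lst.append('H')` → lst = ['O', 'H'].
Result: ['O', 'H']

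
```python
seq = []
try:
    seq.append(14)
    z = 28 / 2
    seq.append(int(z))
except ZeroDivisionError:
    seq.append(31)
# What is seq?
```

Step-by-step execution trace:
1. try: `seq.append(14)` → seq = [14].
2. `z = 28 / 2` → z = 14.0. No exception raised.
3. `seq.append(int(z))` → seq = [14, 14].
4. `except ZeroDivisionError` is skipped (no exception was raised).
Result: [14, 14]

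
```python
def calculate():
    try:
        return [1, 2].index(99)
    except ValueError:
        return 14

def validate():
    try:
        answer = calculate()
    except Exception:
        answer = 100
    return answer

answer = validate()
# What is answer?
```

Step-by-step execution trace:
1. `validate()` calls `calculate()`.
2. In calculate: `[1, 2].index(99)` raises ValueError; `except ValueError` catches it → returns 14.
3. In validate: `answer = calculate()` → answer = 14. No exception reaches validate.
4. `except Exception` is skipped; validate returns 14.
5. answer = 14.
Result: 14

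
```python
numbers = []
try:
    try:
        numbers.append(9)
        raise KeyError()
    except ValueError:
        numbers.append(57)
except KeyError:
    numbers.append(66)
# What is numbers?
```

Step-by-step execution trace:
1. Inner try: `numbers.append(9)` → numbers = [9].
2. `raise KeyError()` raises KeyError.
3. Inner `except ValueError` does not match KeyError; exception propagates to outer try.
4. Outer `except KeyError` matches → `numbers.append(66)` → numbers = [9, 66].
Result: [9, 66]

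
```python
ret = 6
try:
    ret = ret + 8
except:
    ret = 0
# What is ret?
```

Step-by-step execution trace:
1. ret starts at 6.
2. try: `ret = ret + 8` → ret = 14. No exception raised.
3. `except` is skipped.
Result: 14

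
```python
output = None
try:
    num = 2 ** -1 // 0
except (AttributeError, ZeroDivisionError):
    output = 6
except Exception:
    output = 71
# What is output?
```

Step-by-step execution trace:
1. `num = 2 ** -1 // 0` raises ZeroDivisionError.
2. `except (AttributeError, ZeroDivisionError)` matches (ZeroDivisionError is in the tuple) → output = 6.
3. `except Exception` is not reached.
Result: 6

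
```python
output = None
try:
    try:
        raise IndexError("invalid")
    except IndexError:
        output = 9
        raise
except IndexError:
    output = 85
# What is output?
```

Step-by-step execution trace:
1. Inner try: `raise IndexError("invalid")` raises IndexError.
2. Inner `except IndexError` matches → output = 9.
3. bare `raise` re-raises the same IndexError.
4. Outer `except IndexError` matches → output = 85.
Result: 85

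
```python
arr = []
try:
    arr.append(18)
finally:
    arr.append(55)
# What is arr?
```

Step-by-step execution trace:
1. try: `arr.append(18)` → arr = [18].
2. The try body completes without raising.
3. finally always runs: `arr.append(55)` → arr = [18, 55].
Result: [18, 55]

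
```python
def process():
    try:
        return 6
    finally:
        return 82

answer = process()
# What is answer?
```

Step-by-step execution trace:
1. `process()` enters try: `return 6` sets pending return value 6.
2. Before returning, `finally: return 82` runs and overrides the pending return.
3. process() returns 82 → answer = 82.
Result: 82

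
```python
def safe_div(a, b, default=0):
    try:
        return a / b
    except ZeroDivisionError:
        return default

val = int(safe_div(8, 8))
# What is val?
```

Step-by-step execution trace:
1. `safe_div(8, 8)` enters try: `return 8 / 8` → returns 1.0. No exception raised.
2. `except ZeroDivisionError` is skipped.
3. `int(1.0)` → 1 → val = 1.
Result: 1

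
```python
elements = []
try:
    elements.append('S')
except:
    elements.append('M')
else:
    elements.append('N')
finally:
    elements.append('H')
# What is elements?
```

Step-by-step execution trace:
1. try: `elements.append('S')` → elements = ['S']. No exception raised.
2. `except` is skipped.
3. `else` runs: `elements.append('N')` → elements = ['S', 'N'].
4. `finally` always runs: `elements.append('H')` → elements = ['S', 'N', 'H'].
Result: ['S', 'N', 'H']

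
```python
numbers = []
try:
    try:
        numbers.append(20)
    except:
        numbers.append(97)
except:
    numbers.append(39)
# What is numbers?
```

Step-by-step execution trace:
1. Inner try: `numbers.append(20)` → numbers = [20]. No exception raised.
2. Inner `except` is skipped.
3. Inner try completes normally; outer `except` is skipped.
Result: [20]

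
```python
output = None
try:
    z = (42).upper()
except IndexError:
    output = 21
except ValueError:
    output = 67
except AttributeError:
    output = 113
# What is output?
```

Step-by-step execution trace:
1. `z = (42).upper()` raises AttributeError.
2. `except IndexError` does not match AttributeError; skipped.
3. `except ValueError` does not match AttributeError; skipped.
4. `except AttributeError` matches → output = 113.
Result: 113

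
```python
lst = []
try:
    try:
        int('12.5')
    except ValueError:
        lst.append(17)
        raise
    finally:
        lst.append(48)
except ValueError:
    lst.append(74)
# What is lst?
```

Step-by-step execution trace:
1. Inner try: `int('12.5')` raises ValueError.
2. Inner `except ValueError` matches → `lst.append(17)` → lst = [17].
3. bare `raise` re-raises ValueError.
4. Inner `finally` runs during unwinding: `lst.append(48)` → lst = [17, 48].
5. Outer `except ValueError` matches → `lst.append(74)` → lst = [17, 48, 74].
Result: [17, 48, 74]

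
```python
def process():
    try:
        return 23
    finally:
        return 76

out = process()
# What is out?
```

Step-by-step execution trace:
1. `process()` enters try: `return 23` sets pending return value 23.
2. Before returning, `finally: return 76` runs and overrides the pending return.
3. process() returns 76 → out = 76.
Result: 76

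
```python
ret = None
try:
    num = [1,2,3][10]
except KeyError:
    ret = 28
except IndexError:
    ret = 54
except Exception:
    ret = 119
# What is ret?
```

Step-by-step execution trace:
1. `num = [1,2,3][10]` raises IndexError.
2. `except KeyError` does not match IndexError; skipped.
3. `except IndexError` matches → ret = 54.
4. Remaining except clauses are skipped.
Result: 54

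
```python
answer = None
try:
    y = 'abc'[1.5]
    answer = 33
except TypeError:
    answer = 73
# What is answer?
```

Step-by-step execution trace:
1. `y = 'abc'[1.5]` raises TypeError.
2. `answer = 33` is not reached.
3. `except TypeError` matches → answer = 73.
Result: 73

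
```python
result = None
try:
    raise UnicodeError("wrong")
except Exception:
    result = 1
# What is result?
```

Step-by-step execution trace:
1. `raise UnicodeError(...)` raises UnicodeError.
2. `except Exception` matches (UnicodeError is a subclass of Exception) → result = 1.
Result: 1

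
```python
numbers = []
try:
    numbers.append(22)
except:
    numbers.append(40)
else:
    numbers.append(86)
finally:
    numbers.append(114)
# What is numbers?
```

Step-by-step execution trace:
1. try: `numbers.append(22)` → numbers = [22]. No exception raised.
2. `except` is skipped.
3. `else` runs: `numbers.append(86)` → numbers = [22, 86].
4. `finally` always runs: `numbers.append(114)` → numbers = [22, 86, 114].
Result: [22, 86, 114]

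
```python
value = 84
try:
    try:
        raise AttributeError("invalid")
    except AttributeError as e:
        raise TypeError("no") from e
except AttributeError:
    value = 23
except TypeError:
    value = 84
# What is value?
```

Step-by-step execution trace:
1. Inner try raises AttributeError; inner `except AttributeError as e` catches it.
2. `raise TypeError(...) from e` raises TypeError (AttributeError is attached as __cause__, but only TypeError is active).
3. Outer `except AttributeError` does not match TypeError; skipped.
4. Outer `except TypeError` matches → value = 84.
Result: 84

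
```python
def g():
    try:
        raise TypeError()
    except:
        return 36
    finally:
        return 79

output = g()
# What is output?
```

Step-by-step execution trace:
1. `g()` enters try: `raise TypeError()` raises TypeError.
2. bare `except` matches → `return 36` sets pending return value 36.
3. Before returning, `finally: return 79` runs and overrides the pending return.
4. g() returns 79 → output = 79.
Result: 79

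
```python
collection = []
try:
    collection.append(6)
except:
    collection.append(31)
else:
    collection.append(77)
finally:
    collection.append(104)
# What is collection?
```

Step-by-step execution trace:
1. try: `collection.append(6)` → collection = [6]. No exception raised.
2. `except` is skipped.
3. `else` runs: `collection.append(77)` → collection = [6, 77].
4. `finally` always runs: `collection.append(104)` → collection = [6, 77, 104].
Result: [6, 77, 104]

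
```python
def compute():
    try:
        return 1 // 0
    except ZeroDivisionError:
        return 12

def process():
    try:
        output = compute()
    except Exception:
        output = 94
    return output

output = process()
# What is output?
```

Step-by-step execution trace:
1. `process()` calls `compute()`.
2. In compute: `1 // 0` raises ZeroDivisionError; `except ZeroDivisionError` catches it → returns 12.
3. In process: `output = compute()` → output = 12. No exception reaches process.
4. `except Exception` is skipped; process returns 12.
5. output = 12.
Result: 12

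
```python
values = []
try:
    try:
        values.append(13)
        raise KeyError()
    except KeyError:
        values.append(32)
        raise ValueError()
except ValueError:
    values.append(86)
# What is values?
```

Step-by-step execution trace:
1. Inner try: `values.append(13)` → values = [13].
2. `raise KeyError()` raises KeyError.
3. Inner `except KeyError` matches → `values.append(32)` → values = [13, 32].
4. `raise ValueError()` raises ValueError; propagates to outer try.
5. Outer `except ValueError` matches → `values.append(86)` → values = [13, 32, 86].
Result: [13, 32, 86]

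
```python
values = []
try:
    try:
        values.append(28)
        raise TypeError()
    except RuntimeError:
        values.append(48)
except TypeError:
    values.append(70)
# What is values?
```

Step-by-step execution trace:
1. Inner try: `values.append(28)` → values = [28].
2. `raise TypeError()` raises TypeError.
3. Inner `except RuntimeError` does not match TypeError; exception propagates to outer try.
4. Outer `except TypeError` matches → `values.append(70)` → values = [28, 70].
Result: [28, 70]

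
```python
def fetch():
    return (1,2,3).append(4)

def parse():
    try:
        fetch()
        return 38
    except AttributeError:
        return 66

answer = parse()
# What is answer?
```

Step-by-step execution trace:
1. `parse()` calls `fetch()`.
2. `fetch()` evaluates `(1,2,3).append(4)`, which raises AttributeError; it propagates to the caller.
3. `return 38` is not reached.
4. `except AttributeError` in parse matches → returns 66.
5. answer = 66.
Result: 66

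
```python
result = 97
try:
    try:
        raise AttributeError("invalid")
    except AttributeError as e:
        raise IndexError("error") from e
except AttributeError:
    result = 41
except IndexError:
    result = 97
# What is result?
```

Step-by-step execution trace:
1. Inner try raises AttributeError; inner `except AttributeError as e` catches it.
2. `raise IndexError(...) from e` raises IndexError (AttributeError is attached as __cause__, but only IndexError is active).
3. Outer `except AttributeError` does not match IndexError; skipped.
4. Outer `except IndexError` matches → result = 97.
Result: 97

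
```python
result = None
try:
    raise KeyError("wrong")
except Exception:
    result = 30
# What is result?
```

Step-by-step execution trace:
1. `raise KeyError(...)` raises KeyError.
2. `except Exception` matches (KeyError is a subclass of Exception) → result = 30.
Result: 30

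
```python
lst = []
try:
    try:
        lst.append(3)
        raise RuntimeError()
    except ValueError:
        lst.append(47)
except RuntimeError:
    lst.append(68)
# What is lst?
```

Step-by-step execution trace:
1. Inner try: `lst.append(3)` → lst = [3].
2. `raise RuntimeError()` raises RuntimeError.
3. Inner `except ValueError` does not match RuntimeError; exception propagates to outer try.
4. Outer `except RuntimeError` matches → `lst.append(68)` → lst = [3, 68].
Result: [3, 68]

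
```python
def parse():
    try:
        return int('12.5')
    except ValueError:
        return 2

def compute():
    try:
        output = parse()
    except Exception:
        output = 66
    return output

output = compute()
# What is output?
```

Step-by-step execution trace:
1. `compute()` calls `parse()`.
2. In parse: `int('12.5')` raises ValueError; `except ValueError` catches it → returns 2.
3. In compute: `output = parse()` → output = 2. No exception reaches compute.
4. `except Exception` is skipped; compute returns 2.
5. output = 2.
Result: 2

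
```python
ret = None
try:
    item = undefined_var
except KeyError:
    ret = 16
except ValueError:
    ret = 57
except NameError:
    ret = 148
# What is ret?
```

Step-by-step execution trace:
1. `item = undefined_var` raises NameError.
2. `except KeyError` does not match NameError; skipped.
3. `except ValueError` does not match NameError; skipped.
4. `except NameError` matches → ret = 148.
Result: 148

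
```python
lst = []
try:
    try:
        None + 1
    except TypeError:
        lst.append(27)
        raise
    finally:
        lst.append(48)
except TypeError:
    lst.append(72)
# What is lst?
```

Step-by-step execution trace:
1. Inner try: `None + 1` raises TypeError.
2. Inner `except TypeError` matches → `lst.append(27)` → lst = [27].
3. bare `raise` re-raises TypeError.
4. Inner `finally` runs during unwinding: `lst.append(48)` → lst = [27, 48].
5. Outer `except TypeError` matches → `lst.append(72)` → lst = [27, 48, 72].
Result: [27, 48, 72]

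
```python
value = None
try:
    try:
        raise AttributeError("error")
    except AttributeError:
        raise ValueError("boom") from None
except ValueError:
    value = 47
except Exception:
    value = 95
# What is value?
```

Step-by-step execution trace:
1. Inner try raises AttributeError; inner `except AttributeError` catches it.
2. `raise ValueError(...) from None` raises ValueError (from None suppresses __context__, but the active exception is still ValueError).
3. Outer `except ValueError` matches → value = 47.
4. `except Exception` is not reached.
Result: 47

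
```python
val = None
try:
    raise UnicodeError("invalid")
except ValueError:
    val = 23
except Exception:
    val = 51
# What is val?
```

Step-by-step execution trace:
1. `raise UnicodeError(...)` raises UnicodeError.
2. `except ValueError` matches (UnicodeError is a subclass of ValueError) → val = 23.
3. `except Exception` is not reached.
Result: 23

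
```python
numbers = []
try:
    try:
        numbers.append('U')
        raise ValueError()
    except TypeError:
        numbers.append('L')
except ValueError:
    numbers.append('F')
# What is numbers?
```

Step-by-step execution trace:
1. Inner try: `numbers.append('U')` → numbers = ['U'].
2. `raise ValueError()` raises ValueError.
3. Inner `except TypeError` does not match ValueError; exception propagates to outer try.
4. Outer `except ValueError` matches → `numbers.append('F')` → numbers = ['U', 'F'].
Result: ['U', 'F']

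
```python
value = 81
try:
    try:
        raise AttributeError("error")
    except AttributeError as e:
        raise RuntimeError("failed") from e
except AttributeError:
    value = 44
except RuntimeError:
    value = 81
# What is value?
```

Step-by-step execution trace:
1. Inner try raises AttributeError; inner `except AttributeError as e` catches it.
2. `raise RuntimeError(...) from e` raises RuntimeError (AttributeError is attached as __cause__, but only RuntimeError is active).
3. Outer `except AttributeError` does not match RuntimeError; skipped.
4. Outer `except RuntimeError` matches → value = 81.
Result: 81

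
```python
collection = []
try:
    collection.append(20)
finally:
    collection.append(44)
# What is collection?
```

Step-by-step execution trace:
1. try: `collection.append(20)` → collection = [20].
2. The try body completes without raising.
3. finally always runs: `collection.append(44)` → collection = [20, 44].
Result: [20, 44]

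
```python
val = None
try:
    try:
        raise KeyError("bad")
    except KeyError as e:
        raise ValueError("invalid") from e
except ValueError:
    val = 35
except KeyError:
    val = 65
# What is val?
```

Step-by-step execution trace:
1. Inner try raises KeyError; inner `except KeyError as e` catches it.
2. `raise ValueError(...) from e` raises ValueError (KeyError is attached as __cause__, but only ValueError is active).
3. Outer `except ValueError` matches → val = 35.
4. `except KeyError` is not reached.
Result: 35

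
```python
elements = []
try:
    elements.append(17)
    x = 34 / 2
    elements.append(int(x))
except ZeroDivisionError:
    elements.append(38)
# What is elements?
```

Step-by-step execution trace:
1. try: `elements.append(17)` → elements = [17].
2. `x = 34 / 2` → x = 17.0. No exception raised.
3. `elements.append(int(x))` → elements = [17, 17].
4. `except ZeroDivisionError` is skipped (no exception was raised).
Result: [17, 17]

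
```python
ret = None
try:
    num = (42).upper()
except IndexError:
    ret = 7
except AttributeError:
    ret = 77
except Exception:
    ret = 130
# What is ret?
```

Step-by-step execution trace:
1. `num = (42).upper()` raises AttributeError.
2. `except IndexError` does not match AttributeError; skipped.
3. `except AttributeError` matches → ret = 77.
4. Remaining except clauses are skipped.
Result: 77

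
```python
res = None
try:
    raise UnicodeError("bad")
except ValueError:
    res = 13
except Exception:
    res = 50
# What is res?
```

Step-by-step execution trace:
1. `raise UnicodeError(...)` raises UnicodeError.
2. `except ValueError` matches (UnicodeError is a subclass of ValueError) → res = 13.
3. `except Exception` is not reached.
Result: 13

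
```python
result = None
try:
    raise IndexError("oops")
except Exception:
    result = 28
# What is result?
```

Step-by-step execution trace:
1. `raise IndexError(...)` raises IndexError.
2. `except Exception` matches (IndexError is a subclass of Exception) → result = 28.
Result: 28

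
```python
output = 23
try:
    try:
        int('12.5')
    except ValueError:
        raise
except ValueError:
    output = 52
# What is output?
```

Step-by-step execution trace:
1. Inner try: `int('12.5')` raises ValueError.
2. Inner `except ValueError` matches; bare `raise` re-raises the same ValueError.
3. Outer `except ValueError` matches → output = 52.
Result: 52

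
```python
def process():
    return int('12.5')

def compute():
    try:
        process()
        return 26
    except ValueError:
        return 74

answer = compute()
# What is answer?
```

Step-by-step execution trace:
1. `compute()` calls `process()`.
2. `process()` evaluates `int('12.5')`, which raises ValueError; it propagates to the caller.
3. `return 26` is not reached.
4. `except ValueError` in compute matches → returns 74.
5. answer = 74.
Result: 74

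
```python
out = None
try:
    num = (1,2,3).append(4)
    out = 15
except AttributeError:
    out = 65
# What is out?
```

Step-by-step execution trace:
1. `num = (1,2,3).append(4)` raises AttributeError.
2. `out = 15` is not reached.
3. `except AttributeError` matches → out = 65.
Result: 65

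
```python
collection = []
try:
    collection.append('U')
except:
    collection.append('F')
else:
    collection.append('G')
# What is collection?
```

Step-by-step execution trace:
1. try: `collection.append('U')` → collection = ['U']. No exception raised.
2. `except` is skipped.
3. `else` runs (try completed without exception): `collection.append('G')` → collection = ['U', 'G'].
Result: ['U', 'G']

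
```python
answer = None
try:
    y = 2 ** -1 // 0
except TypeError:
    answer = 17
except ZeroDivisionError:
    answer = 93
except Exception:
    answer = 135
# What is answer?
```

Step-by-step execution trace:
1. `y = 2 ** -1 // 0` raises ZeroDivisionError.
2. `except TypeError` does not match ZeroDivisionError; skipped.
3. `except ZeroDivisionError` matches → answer = 93.
4. Remaining except clauses are skipped.
Result: 93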